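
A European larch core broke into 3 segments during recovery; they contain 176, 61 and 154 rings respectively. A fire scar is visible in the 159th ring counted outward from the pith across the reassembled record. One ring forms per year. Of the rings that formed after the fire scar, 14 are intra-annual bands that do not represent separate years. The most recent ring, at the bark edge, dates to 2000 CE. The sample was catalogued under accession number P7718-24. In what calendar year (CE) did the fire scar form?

Total rings = 176 + 61 + 154 = 391.
The fire scar sits at ring 159 from the pith, so 391 − 159 = 232 rings formed after it.
Excluding 14 false rings: 232 − 14 = 218.
2000 − 218 = 1782 CE.

1782 CE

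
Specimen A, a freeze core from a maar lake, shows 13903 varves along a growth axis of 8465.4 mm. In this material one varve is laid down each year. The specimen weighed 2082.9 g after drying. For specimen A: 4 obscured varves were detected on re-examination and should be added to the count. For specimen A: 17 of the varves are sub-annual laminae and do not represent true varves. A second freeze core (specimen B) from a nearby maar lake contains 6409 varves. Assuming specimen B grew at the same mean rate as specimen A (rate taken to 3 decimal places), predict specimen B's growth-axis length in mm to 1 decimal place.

Specimen A: adjusted count: 13903 − 17 + 4 = 13890 varves.
A: Extension rate ≈ 8465.4 / 13890 = 0.609 mm/yr.
B's length ≈ 0.609 × 6409 = 3903.1 mm.

3903.1 mm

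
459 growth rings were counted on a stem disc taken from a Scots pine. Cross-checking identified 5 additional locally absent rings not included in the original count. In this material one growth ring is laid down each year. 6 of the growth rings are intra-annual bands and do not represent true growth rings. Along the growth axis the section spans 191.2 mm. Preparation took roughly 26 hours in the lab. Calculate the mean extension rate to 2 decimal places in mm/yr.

Correcting the raw count gives 459 − 6 + 5 = 458 true growth rings.
Mean rate = 191.2 mm / 458 years ≈ 0.42 mm/yr.

0.42 mm/yr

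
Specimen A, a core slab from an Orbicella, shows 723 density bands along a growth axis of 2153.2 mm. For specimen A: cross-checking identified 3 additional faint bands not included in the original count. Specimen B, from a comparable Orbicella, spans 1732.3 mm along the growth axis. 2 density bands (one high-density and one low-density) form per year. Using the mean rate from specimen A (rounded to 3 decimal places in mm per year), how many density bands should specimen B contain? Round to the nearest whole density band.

Specimen A: true density band count = 723 + 3 = 726.
Specimen A: with 2 density bands per year, 726 / 2 = 363 years.
A: Extension rate ≈ 2153.2 / 363 = 5.932 mm/yr.
B spans 1732.3 / 5.932 = 292.03 years; at 2 density bands per year that is 292.03 × 2 ≈ 584 density bands.

584 density bands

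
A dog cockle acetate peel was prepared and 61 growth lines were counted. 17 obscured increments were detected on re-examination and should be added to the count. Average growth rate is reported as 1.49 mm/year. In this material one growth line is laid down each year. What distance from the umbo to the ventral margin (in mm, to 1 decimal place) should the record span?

116.2 mm

After corrections the count is 61 + 17 = 78 growth lines.
Predicted length = 1.49 mm/year × 78 years = 116.2 mm.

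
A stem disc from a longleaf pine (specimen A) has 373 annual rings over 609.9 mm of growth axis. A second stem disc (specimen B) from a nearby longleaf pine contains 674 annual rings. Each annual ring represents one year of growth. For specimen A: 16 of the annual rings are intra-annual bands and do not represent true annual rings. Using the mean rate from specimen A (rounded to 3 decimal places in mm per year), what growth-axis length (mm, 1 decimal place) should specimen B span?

1151.2 mm

Specimen A: correcting the raw count gives 373 − 16 = 357 true annual rings.
A: Extension rate ≈ 609.9 / 357 = 1.708 mm per year.
For B, 1.708 mm/year × 674 years = 1151.2 mm.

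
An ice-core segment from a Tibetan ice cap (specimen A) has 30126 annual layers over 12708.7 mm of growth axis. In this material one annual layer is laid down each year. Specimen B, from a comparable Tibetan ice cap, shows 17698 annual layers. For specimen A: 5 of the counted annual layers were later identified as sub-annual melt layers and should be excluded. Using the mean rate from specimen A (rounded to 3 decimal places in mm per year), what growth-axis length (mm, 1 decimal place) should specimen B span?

7468.6 mm

Specimen A: true annual layer count = 30126 − 5 = 30121.
A: 12708.7 mm over 30121 years gives 12708.7 / 30121 ≈ 0.422 mm/yr.
For B, 0.422 mm/year × 17698 years = 7468.6 mm.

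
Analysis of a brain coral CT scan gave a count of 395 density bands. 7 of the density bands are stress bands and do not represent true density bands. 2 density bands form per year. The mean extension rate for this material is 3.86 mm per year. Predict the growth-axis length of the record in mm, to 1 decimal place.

Correcting the raw count gives 395 − 7 = 388 true density bands.
Dividing by 2 density bands per year: 388 / 2 = 194 years.
Length ≈ 3.86 × 194 = 748.8 mm.

748.8 mm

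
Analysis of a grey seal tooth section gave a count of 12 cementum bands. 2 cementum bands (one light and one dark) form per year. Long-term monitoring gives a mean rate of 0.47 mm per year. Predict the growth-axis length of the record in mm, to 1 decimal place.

With 2 cementum bands per year, 12 / 2 = 6 years.
Length ≈ 0.47 × 6 = 2.8 mm.

2.8 mm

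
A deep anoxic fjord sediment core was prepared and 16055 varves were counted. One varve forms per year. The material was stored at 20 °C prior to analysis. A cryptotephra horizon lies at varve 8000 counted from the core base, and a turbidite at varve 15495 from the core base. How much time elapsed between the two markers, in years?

The two markers are separated by 15495 − 8000 = 7495 varves.
That is 7495 years at one varve per year.

7495 years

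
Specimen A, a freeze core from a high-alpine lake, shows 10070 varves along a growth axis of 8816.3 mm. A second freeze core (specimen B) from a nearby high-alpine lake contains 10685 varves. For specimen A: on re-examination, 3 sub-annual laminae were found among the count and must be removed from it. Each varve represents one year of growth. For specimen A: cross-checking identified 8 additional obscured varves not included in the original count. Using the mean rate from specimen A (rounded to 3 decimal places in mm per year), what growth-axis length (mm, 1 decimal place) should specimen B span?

Specimen A: after corrections the count is 10070 − 3 + 8 = 10075 varves.
A: Extension rate ≈ 8816.3 / 10075 = 0.875 mm/yr.
For B, 0.875 mm/year × 10685 years = 9349.4 mm.

9349.4 mm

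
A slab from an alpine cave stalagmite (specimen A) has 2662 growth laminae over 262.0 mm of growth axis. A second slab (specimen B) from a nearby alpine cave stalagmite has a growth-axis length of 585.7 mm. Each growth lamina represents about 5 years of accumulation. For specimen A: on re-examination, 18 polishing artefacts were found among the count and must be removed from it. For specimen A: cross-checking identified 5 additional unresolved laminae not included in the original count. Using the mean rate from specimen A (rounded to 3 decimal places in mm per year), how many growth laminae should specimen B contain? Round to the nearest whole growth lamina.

Specimen A: adjusted count: 2662 − 18 + 5 = 2649 growth laminae.
Specimen A: multiplying by 5 years per growth lamina: 2649 × 5 = 13245 years.
A: Mean rate = 262.0 mm / 13245 years ≈ 0.020 mm/year.
Specimen B: 585.7 mm / 0.020 mm per year = 29285.00 years; at 5 years per growth lamina that is 29285.00 / 5 ≈ 5857 growth laminae.

5857 growth laminae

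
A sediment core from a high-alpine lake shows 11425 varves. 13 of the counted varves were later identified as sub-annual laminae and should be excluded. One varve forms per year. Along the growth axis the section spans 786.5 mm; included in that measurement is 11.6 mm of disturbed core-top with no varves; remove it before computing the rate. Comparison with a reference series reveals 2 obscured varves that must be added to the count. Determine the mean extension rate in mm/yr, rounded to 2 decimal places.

Adjusted count: 11425 − 13 + 2 = 11414 varves.
Net length = 786.5 − 11.6 = 774.9 mm.
774.9 mm over 11414 years gives 774.9 / 11414 ≈ 0.07 mm/yr.

0.07 mm/yr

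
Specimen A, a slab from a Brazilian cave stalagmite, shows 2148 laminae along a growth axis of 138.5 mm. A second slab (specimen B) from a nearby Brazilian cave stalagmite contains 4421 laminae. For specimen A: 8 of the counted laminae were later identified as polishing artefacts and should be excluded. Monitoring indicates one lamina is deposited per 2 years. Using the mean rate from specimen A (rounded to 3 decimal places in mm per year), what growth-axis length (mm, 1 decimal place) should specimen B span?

282.9 mm

Specimen A: correcting the raw count gives 2148 − 8 = 2140 true laminae.
Specimen A: multiplying by 2 years per lamina: 2140 × 2 = 4280 years.
A: Mean rate = 138.5 mm / 4280 years ≈ 0.032 mm per year.
Specimen B: at 2 years per lamina, 4421 × 2 = 8842 years. B's length ≈ 0.032 × 8842 = 282.9 mm.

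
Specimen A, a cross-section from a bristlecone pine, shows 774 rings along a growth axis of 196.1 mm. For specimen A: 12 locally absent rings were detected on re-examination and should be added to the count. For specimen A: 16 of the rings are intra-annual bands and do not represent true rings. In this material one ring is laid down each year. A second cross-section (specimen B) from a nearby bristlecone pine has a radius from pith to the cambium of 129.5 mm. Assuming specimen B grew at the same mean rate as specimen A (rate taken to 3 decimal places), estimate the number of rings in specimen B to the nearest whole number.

508 rings

Specimen A: adjusted count: 774 − 16 + 12 = 770 rings.
A: 196.1 mm over 770 years gives 196.1 / 770 ≈ 0.255 mm per year.
For B, 129.5 / 0.255 = 507.84 years ≈ 508 rings.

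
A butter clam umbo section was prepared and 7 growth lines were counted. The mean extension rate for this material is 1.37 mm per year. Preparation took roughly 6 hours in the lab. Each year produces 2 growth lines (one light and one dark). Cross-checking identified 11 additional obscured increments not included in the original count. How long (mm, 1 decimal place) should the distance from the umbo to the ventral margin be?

12.3 mm

True growth line count = 7 + 11 = 18.
18 growth lines at 2 per year is 18 / 2 = 9 years.
Length ≈ 1.37 × 9 = 12.3 mm.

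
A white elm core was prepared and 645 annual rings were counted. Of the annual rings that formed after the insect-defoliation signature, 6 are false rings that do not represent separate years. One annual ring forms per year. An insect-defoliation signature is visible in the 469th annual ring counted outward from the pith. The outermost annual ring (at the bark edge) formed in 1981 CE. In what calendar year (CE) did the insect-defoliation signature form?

1811 CE

645 − 469 = 176 annual rings lie beyond the insect-defoliation signature toward the bark edge.
176 − 6 false = 170 true annual rings after the insect-defoliation signature.
Counting back 170 years from 1981 CE places the insect-defoliation signature in 1981 − 170 = 1811 CE.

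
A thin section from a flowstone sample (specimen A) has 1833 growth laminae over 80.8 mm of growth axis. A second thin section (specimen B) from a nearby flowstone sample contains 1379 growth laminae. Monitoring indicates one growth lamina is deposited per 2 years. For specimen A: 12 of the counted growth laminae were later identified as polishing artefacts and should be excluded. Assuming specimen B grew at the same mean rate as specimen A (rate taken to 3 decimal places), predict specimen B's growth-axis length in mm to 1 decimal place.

Specimen A: correcting the raw count gives 1833 − 12 = 1821 true growth laminae.
Specimen A: multiplying by 2 years per growth lamina: 1821 × 2 = 3642 years.
A: 80.8 mm over 3642 years gives 80.8 / 3642 ≈ 0.022 mm/yr.
Specimen B: at 2 years per growth lamina, 1379 × 2 = 2758 years. B's length ≈ 0.022 × 2758 = 60.7 mm.

60.7 mm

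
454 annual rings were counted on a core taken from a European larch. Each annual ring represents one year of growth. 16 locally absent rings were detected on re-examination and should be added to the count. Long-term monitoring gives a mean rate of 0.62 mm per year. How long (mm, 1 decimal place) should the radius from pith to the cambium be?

Adjusted count: 454 + 16 = 470 annual rings.
Predicted length = 0.62 mm/year × 470 years = 291.4 mm.

291.4 mm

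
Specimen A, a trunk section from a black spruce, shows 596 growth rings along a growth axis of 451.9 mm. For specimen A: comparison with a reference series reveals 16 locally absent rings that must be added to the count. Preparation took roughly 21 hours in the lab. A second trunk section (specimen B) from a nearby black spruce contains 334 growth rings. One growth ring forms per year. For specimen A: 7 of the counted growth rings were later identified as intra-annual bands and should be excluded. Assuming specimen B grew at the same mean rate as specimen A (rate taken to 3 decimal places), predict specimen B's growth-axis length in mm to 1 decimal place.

Specimen A: correcting the raw count gives 596 − 7 + 16 = 605 true growth rings.
A: Extension rate ≈ 451.9 / 605 = 0.747 mm/yr.
For B, 0.747 mm/year × 334 years = 249.5 mm.

249.5 mm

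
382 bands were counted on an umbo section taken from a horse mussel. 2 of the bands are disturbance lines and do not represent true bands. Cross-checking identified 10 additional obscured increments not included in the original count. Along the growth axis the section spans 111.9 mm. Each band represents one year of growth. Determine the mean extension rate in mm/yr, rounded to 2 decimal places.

0.29 mm/yr

After corrections the count is 382 − 2 + 10 = 390 bands.
111.9 mm over 390 years gives 111.9 / 390 ≈ 0.29 mm/yr.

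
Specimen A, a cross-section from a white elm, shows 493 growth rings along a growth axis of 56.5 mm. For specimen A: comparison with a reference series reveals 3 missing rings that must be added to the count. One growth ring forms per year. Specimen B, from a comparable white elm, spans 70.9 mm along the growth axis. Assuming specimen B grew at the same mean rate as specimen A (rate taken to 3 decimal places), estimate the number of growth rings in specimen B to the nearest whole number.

622 growth rings

Specimen A: true growth ring count = 493 + 3 = 496.
A: Extension rate ≈ 56.5 / 496 = 0.114 mm/yr.
Specimen B: 70.9 mm / 0.114 mm per year = 621.93 years ≈ 622 growth rings.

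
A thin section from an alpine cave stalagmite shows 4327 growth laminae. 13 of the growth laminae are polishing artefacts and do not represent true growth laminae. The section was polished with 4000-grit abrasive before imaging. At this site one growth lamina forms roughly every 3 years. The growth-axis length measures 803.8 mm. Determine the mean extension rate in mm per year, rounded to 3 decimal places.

0.062 mm per year

Correcting the raw count gives 4327 − 13 = 4314 true growth laminae.
4314 growth laminae at 3 years each span 4314 × 3 = 12942 years.
Extension rate ≈ 803.8 / 12942 = 0.062 mm per year.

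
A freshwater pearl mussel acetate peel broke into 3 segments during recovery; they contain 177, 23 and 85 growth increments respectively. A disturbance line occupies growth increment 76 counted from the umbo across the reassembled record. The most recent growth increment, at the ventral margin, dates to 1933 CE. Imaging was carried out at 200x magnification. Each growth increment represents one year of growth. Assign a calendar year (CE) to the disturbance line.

1724 CE

Total growth increments = 177 + 23 + 85 = 285.
The disturbance line sits at growth increment 76 from the umbo, so 285 − 76 = 209 growth increments formed after it.
Counting back 209 years from 1933 CE places the disturbance line in 1933 − 209 = 1724 CE.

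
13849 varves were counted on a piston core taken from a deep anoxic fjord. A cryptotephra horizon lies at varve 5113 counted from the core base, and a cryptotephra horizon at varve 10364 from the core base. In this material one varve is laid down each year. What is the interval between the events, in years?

5251 years

The two markers are separated by 10364 − 5113 = 5251 varves.
At one varve per year, 5251 years elapsed between them.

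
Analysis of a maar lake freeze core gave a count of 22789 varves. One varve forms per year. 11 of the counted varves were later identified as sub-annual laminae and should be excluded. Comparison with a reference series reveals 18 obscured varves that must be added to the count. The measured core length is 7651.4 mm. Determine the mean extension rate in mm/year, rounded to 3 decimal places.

Correcting the raw count gives 22789 − 11 + 18 = 22796 true varves.
Extension rate ≈ 7651.4 / 22796 = 0.336 mm/year.

0.336 mm/year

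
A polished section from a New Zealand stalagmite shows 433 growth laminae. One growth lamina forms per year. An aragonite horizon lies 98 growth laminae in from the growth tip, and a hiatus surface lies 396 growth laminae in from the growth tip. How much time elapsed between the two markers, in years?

298 yr

Separation: 396 − 98 = 298 growth laminae.
At one growth lamina per year, 298 years elapsed between them.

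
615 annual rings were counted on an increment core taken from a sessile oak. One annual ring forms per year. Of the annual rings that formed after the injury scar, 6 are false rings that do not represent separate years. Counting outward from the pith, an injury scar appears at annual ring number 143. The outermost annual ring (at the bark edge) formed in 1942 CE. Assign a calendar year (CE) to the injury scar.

1476 CE

615 − 143 = 472 annual rings lie beyond the injury scar toward the bark edge.
472 − 6 false = 466 true annual rings after the injury scar.
1942 − 466 = 1476 CE.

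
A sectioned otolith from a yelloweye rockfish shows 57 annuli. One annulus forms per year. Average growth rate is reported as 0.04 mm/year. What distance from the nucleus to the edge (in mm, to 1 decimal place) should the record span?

2.3 mm

57 years of growth are recorded.
Length ≈ 0.04 × 57 = 2.3 mm.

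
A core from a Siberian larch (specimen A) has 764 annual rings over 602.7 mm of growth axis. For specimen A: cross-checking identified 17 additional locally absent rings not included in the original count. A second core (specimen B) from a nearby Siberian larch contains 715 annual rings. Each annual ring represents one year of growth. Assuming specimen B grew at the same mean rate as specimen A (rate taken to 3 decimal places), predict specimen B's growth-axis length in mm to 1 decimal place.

552.0 mm

Specimen A: correcting the raw count gives 764 + 17 = 781 true annual rings.
A: 602.7 mm over 781 years gives 602.7 / 781 ≈ 0.772 mm/yr.
B's length ≈ 0.772 × 715 = 552.0 mm.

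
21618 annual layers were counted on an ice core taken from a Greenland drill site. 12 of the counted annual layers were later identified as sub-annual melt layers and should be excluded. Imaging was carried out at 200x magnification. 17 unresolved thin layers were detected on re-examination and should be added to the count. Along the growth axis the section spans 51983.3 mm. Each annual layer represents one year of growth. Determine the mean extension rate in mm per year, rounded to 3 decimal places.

2.404 mm per year

Adjusted count: 21618 − 12 + 17 = 21623 annual layers.
51983.3 mm over 21623 years gives 51983.3 / 21623 ≈ 2.404 mm per year.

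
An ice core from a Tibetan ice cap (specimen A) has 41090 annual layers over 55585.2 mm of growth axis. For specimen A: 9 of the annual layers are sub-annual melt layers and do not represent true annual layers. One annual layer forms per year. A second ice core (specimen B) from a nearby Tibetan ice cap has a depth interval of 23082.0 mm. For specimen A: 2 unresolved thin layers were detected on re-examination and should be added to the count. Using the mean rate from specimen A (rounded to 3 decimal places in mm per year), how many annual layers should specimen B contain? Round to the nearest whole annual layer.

Specimen A: after corrections the count is 41090 − 9 + 2 = 41083 annual layers.
A: Extension rate ≈ 55585.2 / 41083 = 1.353 mm/year.
For B, 23082.0 / 1.353 = 17059.87 years ≈ 17060 annual layers.

17060 annual layers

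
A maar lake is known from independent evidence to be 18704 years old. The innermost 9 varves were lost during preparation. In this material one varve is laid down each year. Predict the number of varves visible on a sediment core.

18695 varves

Expected varves over 18704 years: 18704.
18704 − 9 missed = 18695 varves expected in the prepared section.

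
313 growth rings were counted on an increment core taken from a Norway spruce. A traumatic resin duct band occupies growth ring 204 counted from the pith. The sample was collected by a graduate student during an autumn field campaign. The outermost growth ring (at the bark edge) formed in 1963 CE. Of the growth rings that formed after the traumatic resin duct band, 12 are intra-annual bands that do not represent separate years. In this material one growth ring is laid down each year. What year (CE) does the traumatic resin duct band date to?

1866 CE

313 − 204 = 109 growth rings lie beyond the traumatic resin duct band toward the bark edge.
109 − 12 false = 97 true growth rings after the traumatic resin duct band.
1963 − 97 = 1866 CE.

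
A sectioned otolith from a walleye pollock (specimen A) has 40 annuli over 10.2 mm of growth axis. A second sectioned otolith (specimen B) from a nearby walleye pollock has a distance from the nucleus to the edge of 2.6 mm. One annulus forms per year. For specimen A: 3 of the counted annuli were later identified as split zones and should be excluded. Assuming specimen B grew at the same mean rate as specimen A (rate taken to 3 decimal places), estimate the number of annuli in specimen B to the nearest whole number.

Specimen A: correcting the raw count gives 40 − 3 = 37 true annuli.
A: 10.2 mm over 37 years gives 10.2 / 37 ≈ 0.276 mm/year.
For B, 2.6 / 0.276 = 9.42 years ≈ 9 annuli.

9 annuli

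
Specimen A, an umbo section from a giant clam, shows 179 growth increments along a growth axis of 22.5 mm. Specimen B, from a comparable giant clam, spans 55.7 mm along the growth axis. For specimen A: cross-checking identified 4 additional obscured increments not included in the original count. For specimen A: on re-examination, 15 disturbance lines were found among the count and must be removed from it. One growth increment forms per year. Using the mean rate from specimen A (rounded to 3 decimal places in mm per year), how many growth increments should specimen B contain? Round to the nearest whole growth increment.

Specimen A: correcting the raw count gives 179 − 15 + 4 = 168 true growth increments.
A: 22.5 mm over 168 years gives 22.5 / 168 ≈ 0.134 mm per year.
For B, 55.7 / 0.134 = 415.67 years ≈ 416 growth increments.

416 growth increments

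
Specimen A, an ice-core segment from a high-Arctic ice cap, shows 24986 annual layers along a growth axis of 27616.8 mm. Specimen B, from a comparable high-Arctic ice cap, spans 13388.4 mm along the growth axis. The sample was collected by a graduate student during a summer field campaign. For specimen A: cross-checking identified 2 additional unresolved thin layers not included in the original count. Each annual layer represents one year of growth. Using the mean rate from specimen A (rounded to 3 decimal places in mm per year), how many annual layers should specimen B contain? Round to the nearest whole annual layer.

Specimen A: correcting the raw count gives 24986 + 2 = 24988 true annual layers.
A: 27616.8 mm over 24988 years gives 27616.8 / 24988 ≈ 1.105 mm/yr.
For B, 13388.4 / 1.105 = 12116.20 years ≈ 12116 annual layers.

12116 annual layers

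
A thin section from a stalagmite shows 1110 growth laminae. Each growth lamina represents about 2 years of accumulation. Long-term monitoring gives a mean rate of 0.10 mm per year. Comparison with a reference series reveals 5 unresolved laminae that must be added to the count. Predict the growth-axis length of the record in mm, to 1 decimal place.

Adjusted count: 1110 + 5 = 1115 growth laminae.
Multiplying by 2 years per growth lamina: 1115 × 2 = 2230 years.
2230 years at 0.10 mm/year gives 0.10 × 2230 = 223.0 mm.

223.0 mm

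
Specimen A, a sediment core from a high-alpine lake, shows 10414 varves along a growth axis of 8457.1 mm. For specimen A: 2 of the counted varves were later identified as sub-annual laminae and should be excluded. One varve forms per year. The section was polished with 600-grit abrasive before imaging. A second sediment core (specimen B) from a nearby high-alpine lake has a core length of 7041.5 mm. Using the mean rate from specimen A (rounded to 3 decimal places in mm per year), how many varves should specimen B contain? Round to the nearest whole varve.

Specimen A: true varve count = 10414 − 2 = 10412.
A: Extension rate ≈ 8457.1 / 10412 = 0.812 mm/year.
For B, 7041.5 / 0.812 = 8671.80 years ≈ 8672 varves.

8672 varves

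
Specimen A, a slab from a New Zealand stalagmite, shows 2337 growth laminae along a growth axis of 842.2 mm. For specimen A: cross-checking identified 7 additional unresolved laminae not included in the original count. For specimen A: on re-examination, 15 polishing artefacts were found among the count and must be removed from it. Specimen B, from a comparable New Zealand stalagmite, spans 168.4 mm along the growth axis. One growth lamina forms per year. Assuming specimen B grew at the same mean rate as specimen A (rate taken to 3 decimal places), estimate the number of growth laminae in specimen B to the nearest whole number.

Specimen A: after corrections the count is 2337 − 15 + 7 = 2329 growth laminae.
A: Mean rate = 842.2 mm / 2329 years ≈ 0.362 mm/yr.
Specimen B: 168.4 mm / 0.362 mm per year = 465.19 years ≈ 465 growth laminae.

465 growth laminae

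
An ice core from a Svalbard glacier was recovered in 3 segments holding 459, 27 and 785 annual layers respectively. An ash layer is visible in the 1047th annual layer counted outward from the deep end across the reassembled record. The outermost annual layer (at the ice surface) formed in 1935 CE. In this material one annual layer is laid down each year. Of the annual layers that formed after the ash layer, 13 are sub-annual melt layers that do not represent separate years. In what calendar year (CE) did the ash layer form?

Total annual layers = 459 + 27 + 785 = 1271.
Between annual layer 1047 and the ice surface there are 1271 − 1047 = 224 annual layers.
Removing the 13 false annual layers leaves 224 − 13 = 211 true annual layers beyond the ash layer.
The annual layer at the ice surface is 1935 CE, so the ash layer dates to 1935 − 211 = 1724 CE.

1724 CE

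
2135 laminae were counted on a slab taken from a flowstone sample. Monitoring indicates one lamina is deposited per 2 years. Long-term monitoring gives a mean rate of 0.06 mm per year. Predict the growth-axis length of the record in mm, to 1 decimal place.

Multiplying by 2 years per lamina: 2135 × 2 = 4270 years.
Length ≈ 0.06 × 4270 = 256.2 mm.

256.2 mm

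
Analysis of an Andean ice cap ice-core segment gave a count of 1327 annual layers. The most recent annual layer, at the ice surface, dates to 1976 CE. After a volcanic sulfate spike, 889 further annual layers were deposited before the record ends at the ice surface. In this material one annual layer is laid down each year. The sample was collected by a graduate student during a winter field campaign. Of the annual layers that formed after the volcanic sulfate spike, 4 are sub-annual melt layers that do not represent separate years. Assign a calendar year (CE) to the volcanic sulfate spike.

889 annual layers formed after the volcanic sulfate spike.
889 − 4 false = 885 true annual layers after the volcanic sulfate spike.
1976 − 885 = 1091 CE.

1091 CE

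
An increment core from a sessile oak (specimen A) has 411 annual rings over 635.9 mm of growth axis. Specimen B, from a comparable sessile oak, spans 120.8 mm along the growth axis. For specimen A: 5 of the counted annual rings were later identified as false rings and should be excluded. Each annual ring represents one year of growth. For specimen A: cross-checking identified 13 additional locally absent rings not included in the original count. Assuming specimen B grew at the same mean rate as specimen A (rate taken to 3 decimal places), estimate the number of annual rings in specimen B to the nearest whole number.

80 annual rings

Specimen A: after corrections the count is 411 − 5 + 13 = 419 annual rings.
A: Mean rate = 635.9 mm / 419 years ≈ 1.518 mm per year.
Specimen B: 120.8 mm / 1.518 mm per year = 79.58 years ≈ 80 annual rings.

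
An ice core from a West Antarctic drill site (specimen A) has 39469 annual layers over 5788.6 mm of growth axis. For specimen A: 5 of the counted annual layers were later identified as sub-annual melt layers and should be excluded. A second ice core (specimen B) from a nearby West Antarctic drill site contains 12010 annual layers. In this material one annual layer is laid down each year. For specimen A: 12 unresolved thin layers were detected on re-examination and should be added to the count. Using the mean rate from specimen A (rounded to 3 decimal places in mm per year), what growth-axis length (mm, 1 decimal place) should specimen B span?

1765.5 mm

Specimen A: true annual layer count = 39469 − 5 + 12 = 39476.
A: Extension rate ≈ 5788.6 / 39476 = 0.147 mm/year.
For B, 0.147 mm/year × 12010 years = 1765.5 mm.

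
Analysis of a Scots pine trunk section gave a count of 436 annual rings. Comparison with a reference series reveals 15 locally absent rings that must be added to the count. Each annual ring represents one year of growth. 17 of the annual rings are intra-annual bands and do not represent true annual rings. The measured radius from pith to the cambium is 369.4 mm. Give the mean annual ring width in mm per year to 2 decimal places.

0.85 mm per year

Correcting the raw count gives 436 − 17 + 15 = 434 true annual rings.
369.4 mm over 434 years gives 369.4 / 434 ≈ 0.85 mm per year.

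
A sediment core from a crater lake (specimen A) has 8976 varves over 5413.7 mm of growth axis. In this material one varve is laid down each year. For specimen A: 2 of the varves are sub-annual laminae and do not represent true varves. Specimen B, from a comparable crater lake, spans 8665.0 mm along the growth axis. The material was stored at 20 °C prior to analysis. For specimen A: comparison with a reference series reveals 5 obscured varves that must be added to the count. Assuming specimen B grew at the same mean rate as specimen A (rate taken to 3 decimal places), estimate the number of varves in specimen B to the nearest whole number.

14370 varves

Specimen A: after corrections the count is 8976 − 2 + 5 = 8979 varves.
A: Extension rate ≈ 5413.7 / 8979 = 0.603 mm per year.
For B, 8665.0 / 0.603 = 14369.82 years ≈ 14370 varves.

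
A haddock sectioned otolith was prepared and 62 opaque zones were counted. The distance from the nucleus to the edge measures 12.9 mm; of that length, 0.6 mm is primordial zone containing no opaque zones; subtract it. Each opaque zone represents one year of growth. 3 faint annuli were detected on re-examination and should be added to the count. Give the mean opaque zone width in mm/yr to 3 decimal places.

Correcting the raw count gives 62 + 3 = 65 true opaque zones.
Removing the 0.6 mm offcut leaves 12.9 − 0.6 = 12.3 mm.
Mean rate = 12.3 mm / 65 years ≈ 0.189 mm/yr.

0.189 mm/yr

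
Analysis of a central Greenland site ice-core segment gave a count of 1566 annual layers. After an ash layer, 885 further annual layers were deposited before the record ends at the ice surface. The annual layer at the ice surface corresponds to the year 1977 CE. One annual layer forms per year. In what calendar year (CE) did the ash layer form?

885 annual layers formed after the ash layer.
Counting back 885 years from 1977 CE places the ash layer in 1977 − 885 = 1092 CE.

1092 CE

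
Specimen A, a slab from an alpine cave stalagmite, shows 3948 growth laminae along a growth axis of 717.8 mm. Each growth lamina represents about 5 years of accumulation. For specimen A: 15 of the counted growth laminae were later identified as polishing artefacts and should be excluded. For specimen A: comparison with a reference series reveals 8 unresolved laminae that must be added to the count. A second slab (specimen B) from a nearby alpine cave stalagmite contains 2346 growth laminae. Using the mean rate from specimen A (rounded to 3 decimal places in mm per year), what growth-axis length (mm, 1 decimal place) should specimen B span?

Specimen A: after corrections the count is 3948 − 15 + 8 = 3941 growth laminae.
Specimen A: at 5 years per growth lamina, 3941 × 5 = 19705 years.
A: Extension rate ≈ 717.8 / 19705 = 0.036 mm/year.
Specimen B: at 5 years per growth lamina, 2346 × 5 = 11730 years. Length of B = 0.036 × 11730 = 422.3 mm.

422.3 mm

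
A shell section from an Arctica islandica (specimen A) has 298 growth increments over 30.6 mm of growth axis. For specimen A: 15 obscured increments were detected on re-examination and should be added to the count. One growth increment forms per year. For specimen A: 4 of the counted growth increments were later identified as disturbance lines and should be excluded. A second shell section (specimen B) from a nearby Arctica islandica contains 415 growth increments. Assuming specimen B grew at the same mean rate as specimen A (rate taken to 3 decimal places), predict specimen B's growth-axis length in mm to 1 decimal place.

41.1 mm

Specimen A: after corrections the count is 298 − 4 + 15 = 309 growth increments.
A: Mean rate = 30.6 mm / 309 years ≈ 0.099 mm/yr.
Length of B = 0.099 × 415 = 41.1 mm.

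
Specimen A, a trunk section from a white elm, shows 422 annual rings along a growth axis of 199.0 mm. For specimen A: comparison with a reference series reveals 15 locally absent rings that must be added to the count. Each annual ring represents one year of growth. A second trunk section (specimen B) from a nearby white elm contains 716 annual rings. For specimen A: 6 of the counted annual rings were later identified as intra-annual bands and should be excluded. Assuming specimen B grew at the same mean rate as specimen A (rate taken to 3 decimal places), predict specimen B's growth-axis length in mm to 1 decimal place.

330.8 mm

Specimen A: true annual ring count = 422 − 6 + 15 = 431.
A: Extension rate ≈ 199.0 / 431 = 0.462 mm/yr.
For B, 0.462 mm/year × 716 years = 330.8 mm.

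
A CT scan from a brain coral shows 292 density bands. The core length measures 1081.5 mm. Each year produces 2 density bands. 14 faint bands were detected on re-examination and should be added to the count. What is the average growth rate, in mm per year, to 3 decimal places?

7.069 mm per year

After corrections the count is 292 + 14 = 306 density bands.
With 2 density bands per year, 306 / 2 = 153 years.
Mean rate = 1081.5 mm / 153 years ≈ 7.069 mm per year.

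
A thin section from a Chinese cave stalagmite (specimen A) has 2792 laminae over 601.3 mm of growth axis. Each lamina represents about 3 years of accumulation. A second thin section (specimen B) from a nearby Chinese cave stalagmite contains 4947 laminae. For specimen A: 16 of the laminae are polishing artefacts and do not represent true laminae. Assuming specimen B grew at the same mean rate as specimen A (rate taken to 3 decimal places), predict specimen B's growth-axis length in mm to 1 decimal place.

1068.6 mm

Specimen A: correcting the raw count gives 2792 − 16 = 2776 true laminae.
Specimen A: 2776 laminae at 3 years each span 2776 × 3 = 8328 years.
A: Mean rate = 601.3 mm / 8328 years ≈ 0.072 mm per year.
Specimen B: at 3 years per lamina, 4947 × 3 = 14841 years. Length of B = 0.072 × 14841 = 1068.6 mm.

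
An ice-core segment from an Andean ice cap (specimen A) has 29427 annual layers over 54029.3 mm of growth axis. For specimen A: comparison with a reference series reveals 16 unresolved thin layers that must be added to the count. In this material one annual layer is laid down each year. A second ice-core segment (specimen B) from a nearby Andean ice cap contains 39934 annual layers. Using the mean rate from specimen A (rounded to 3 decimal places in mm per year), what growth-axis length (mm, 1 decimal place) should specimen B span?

Specimen A: true annual layer count = 29427 + 16 = 29443.
A: 54029.3 mm over 29443 years gives 54029.3 / 29443 ≈ 1.835 mm per year.
B's length ≈ 1.835 × 39934 = 73278.9 mm.

73278.9 mm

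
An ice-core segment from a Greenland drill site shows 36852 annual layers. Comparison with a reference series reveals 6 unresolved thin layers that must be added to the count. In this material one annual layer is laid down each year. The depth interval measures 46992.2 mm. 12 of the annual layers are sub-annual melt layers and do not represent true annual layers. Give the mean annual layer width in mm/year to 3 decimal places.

1.275 mm/year

Correcting the raw count gives 36852 − 12 + 6 = 36846 true annual layers.
46992.2 mm over 36846 years gives 46992.2 / 36846 ≈ 1.275 mm/year.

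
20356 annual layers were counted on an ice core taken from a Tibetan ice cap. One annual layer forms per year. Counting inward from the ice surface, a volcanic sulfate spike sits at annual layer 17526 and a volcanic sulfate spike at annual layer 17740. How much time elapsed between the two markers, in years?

214 years

17740 − 17526 = 214 annual layers lie between the two events.
That is 214 years at one annual layer per year.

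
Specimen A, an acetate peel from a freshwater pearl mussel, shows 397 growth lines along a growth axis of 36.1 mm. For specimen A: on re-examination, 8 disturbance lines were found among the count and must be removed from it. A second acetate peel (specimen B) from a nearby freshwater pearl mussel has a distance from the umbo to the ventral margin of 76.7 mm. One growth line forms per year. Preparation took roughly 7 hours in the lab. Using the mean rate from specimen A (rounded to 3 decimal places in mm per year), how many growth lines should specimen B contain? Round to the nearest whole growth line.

825 growth lines

Specimen A: correcting the raw count gives 397 − 8 = 389 true growth lines.
A: 36.1 mm over 389 years gives 36.1 / 389 ≈ 0.093 mm per year.
Specimen B: 76.7 mm / 0.093 mm per year = 824.73 years ≈ 825 growth lines.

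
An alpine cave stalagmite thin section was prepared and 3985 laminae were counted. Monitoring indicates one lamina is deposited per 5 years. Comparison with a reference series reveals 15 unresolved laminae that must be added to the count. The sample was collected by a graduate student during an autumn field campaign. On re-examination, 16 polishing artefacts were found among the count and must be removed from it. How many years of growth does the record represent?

After corrections the count is 3985 − 16 + 15 = 3984 laminae.
At 5 years per lamina, 3984 × 5 = 19920 years.

19920 yr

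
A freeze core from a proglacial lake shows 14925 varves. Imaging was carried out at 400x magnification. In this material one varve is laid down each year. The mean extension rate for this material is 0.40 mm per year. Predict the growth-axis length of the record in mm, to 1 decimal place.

14925 years of growth are recorded.
14925 years at 0.40 mm/year gives 0.40 × 14925 = 5970.0 mm.

5970.0 mm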